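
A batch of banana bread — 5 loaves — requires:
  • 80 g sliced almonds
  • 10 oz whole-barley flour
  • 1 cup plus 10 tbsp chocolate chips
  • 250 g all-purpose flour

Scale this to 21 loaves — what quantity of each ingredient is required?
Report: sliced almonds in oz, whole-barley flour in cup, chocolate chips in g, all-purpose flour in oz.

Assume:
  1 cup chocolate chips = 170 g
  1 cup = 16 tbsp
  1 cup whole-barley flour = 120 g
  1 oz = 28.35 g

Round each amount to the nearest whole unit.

Scaling factor: 21/5 = 4.2.
sliced almonds: 80 g × 21/5 ÷ 28.35 g/oz ≈ 12 oz
whole-barley flour: 10 oz × 21/5 × 28.35 g/oz ÷ 120 g/cup ≈ 10 cup
chocolate chips: (1 cup + 10 tbsp = 1.625 cup) × 21/5 × 170 g/cup ≈ 1160 g
all-purpose flour: 250 g × 21/5 ÷ 28.35 g/oz ≈ 37 oz

sliced almonds: 12 oz; whole-barley flour: 10 cup; chocolate chips: 1160 g; all-purpose flour: 37 oz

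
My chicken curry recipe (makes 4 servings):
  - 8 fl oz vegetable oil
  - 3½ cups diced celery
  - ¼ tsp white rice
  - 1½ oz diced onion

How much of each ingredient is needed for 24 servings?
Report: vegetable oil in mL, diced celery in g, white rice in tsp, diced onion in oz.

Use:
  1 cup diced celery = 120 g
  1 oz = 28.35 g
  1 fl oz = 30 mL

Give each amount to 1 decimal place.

vegetable oil: 1440.0 mL; diced celery: 2520.0 g; white rice: 1.5 tsp; diced onion: 9.0 oz

Scaling factor: 24/4 = 6.
vegetable oil: 8 fl oz × 6 × 30 mL/fl oz = 1440.0 mL
diced celery: 3.5 cup × 6 × 120 g/cup = 2520.0 g
white rice: 0.25 tsp × 6 = 1.5 tsp
diced onion: 1.5 oz × 6 = 9.0 oz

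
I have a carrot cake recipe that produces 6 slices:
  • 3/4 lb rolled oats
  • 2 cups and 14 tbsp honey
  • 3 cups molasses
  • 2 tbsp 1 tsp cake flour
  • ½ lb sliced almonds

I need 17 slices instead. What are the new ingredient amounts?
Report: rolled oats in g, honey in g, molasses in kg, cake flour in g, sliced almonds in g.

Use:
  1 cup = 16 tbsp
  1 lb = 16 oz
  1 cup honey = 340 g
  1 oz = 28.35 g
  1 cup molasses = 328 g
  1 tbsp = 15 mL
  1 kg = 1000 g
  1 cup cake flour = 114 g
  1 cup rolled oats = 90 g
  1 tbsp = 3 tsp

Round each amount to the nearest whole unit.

rolled oats: 964 g; honey: 2770 g; molasses: 3 kg; cake flour: 47 g; sliced almonds: 643 g

Scaling factor: 17/6.
rolled oats: 0.75 lb × 17/6 × 16 oz/lb × 28.35 g/oz ≈ 964 g
honey: (2 cup + 14 tbsp = 2.875 cup) × 17/6 × 340 g/cup ≈ 2770 g
molasses: 3 cup × 17/6 × 328 g/cup ÷ 1000 g/kg ≈ 3 kg
cake flour: (2 tbsp + 1 tsp = 7/3 tbsp) × 17/6 ÷ 16 tbsp/cup × 114 g/cup ≈ 47 g
sliced almonds: 0.5 lb × 17/6 × 16 oz/lb × 28.35 g/oz ≈ 643 g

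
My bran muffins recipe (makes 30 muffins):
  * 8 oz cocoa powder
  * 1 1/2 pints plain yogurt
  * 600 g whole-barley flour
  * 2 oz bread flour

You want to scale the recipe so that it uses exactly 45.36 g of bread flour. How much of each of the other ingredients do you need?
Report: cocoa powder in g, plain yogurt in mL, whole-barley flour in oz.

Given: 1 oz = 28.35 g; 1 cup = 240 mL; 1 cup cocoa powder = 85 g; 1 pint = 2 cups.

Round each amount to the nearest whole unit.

The original recipe has 56.7 g of bread flour, so the scaling factor is 45.36 ÷ 56.7 = 4/5 = 0.8.
cocoa powder: 8 oz × 4/5 × 28.35 g/oz ≈ 181 g
plain yogurt: 1.5 pint × 4/5 × 2 cup/pint × 240 mL/cup = 576 mL
whole-barley flour: 600 g × 4/5 ÷ 28.35 g/oz ≈ 17 oz

cocoa powder: 181 g; plain yogurt: 576 mL; whole-barley flour: 17 oz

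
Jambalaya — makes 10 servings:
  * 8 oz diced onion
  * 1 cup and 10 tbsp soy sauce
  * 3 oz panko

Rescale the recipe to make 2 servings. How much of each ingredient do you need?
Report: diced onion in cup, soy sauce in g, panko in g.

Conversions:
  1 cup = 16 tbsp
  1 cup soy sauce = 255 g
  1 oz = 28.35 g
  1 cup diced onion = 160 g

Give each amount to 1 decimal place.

diced onion: 0.3 cup; soy sauce: 82.9 g; panko: 17.0 g

Scaling factor: 2/10 = 1/5 = 0.2.
diced onion: 8 oz × 1/5 × 28.35 g/oz ÷ 160 g/cup ≈ 0.3 cup
soy sauce: (1 cup + 10 tbsp = 1.625 cup) × 1/5 × 255 g/cup ≈ 82.9 g
panko: 3 oz × 1/5 × 28.35 g/oz ≈ 17.0 g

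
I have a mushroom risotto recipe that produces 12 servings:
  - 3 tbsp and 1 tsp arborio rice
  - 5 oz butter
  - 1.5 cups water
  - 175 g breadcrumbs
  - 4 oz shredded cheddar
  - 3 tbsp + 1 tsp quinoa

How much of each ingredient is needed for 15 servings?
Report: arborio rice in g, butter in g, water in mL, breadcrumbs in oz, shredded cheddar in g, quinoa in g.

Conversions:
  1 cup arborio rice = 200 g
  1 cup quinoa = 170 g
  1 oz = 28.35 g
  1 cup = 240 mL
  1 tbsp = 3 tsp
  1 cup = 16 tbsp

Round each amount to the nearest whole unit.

Scaling factor: 15/12 = 5/4 = 1.25.
arborio rice: (3 tbsp + 1 tsp = 10/3 tbsp) × 5/4 ÷ 16 tbsp/cup × 200 g/cup ≈ 52 g
butter: 5 oz × 5/4 × 28.35 g/oz ≈ 177 g
water: 1.5 cup × 5/4 × 240 mL/cup = 450 mL
breadcrumbs: 175 g × 5/4 ÷ 28.35 g/oz ≈ 8 oz
shredded cheddar: 4 oz × 5/4 × 28.35 g/oz ≈ 142 g
quinoa: (3 tbsp + 1 tsp = 10/3 tbsp) × 5/4 ÷ 16 tbsp/cup × 170 g/cup ≈ 44 g

arborio rice: 52 g; butter: 177 g; water: 450 mL; breadcrumbs: 8 oz; shredded cheddar: 142 g; quinoa: 44 g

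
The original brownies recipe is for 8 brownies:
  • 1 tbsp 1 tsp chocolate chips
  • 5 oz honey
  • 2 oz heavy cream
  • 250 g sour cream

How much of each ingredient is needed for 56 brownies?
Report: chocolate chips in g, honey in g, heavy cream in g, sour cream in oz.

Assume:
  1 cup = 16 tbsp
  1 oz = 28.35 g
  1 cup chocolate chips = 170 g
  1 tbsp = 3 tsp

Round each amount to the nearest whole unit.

chocolate chips: 99 g; honey: 992 g; heavy cream: 397 g; sour cream: 62 oz

Scaling factor: 56/8 = 7.
chocolate chips: (1 tbsp + 1 tsp = 4/3 tbsp) × 7 ÷ 16 tbsp/cup × 170 g/cup ≈ 99 g
honey: 5 oz × 7 × 28.35 g/oz ≈ 992 g
heavy cream: 2 oz × 7 × 28.35 g/oz ≈ 397 g
sour cream: 250 g × 7 ÷ 28.35 g/oz ≈ 62 oz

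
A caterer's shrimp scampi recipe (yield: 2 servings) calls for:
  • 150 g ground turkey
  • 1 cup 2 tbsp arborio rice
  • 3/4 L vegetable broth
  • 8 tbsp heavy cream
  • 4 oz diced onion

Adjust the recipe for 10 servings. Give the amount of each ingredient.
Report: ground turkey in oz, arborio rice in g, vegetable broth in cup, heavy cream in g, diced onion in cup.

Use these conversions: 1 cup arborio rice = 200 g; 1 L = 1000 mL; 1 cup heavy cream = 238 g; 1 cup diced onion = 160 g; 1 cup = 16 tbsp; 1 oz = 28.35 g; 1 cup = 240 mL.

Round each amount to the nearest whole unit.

Scaling factor: 10/2 = 5.
ground turkey: 150 g × 5 ÷ 28.35 g/oz ≈ 26 oz
arborio rice: (1 cup + 2 tbsp = 1.125 cup) × 5 × 200 g/cup = 1125 g
vegetable broth: 0.75 L × 5 × 1000 mL/L ÷ 240 mL/cup ≈ 16 cup
heavy cream: 8 tbsp × 5 ÷ 16 tbsp/cup × 238 g/cup = 595 g
diced onion: 4 oz × 5 × 28.35 g/oz ÷ 160 g/cup ≈ 4 cup

ground turkey: 26 oz; arborio rice: 1125 g; vegetable broth: 16 cup; heavy cream: 595 g; diced onion: 4 cup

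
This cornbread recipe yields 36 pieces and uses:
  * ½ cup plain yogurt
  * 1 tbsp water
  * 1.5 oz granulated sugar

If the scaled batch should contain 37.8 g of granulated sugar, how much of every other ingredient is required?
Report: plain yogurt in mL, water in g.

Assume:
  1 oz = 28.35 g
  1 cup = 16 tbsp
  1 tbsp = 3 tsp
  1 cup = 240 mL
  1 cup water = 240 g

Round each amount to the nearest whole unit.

plain yogurt: 107 mL; water: 13 g

The original recipe has 42.525 g of granulated sugar, so the scaling factor is 37.8 ÷ 42.525 = 8/9.
plain yogurt: 0.5 cup × 8/9 × 240 mL/cup ≈ 107 mL
water: 1 tbsp × 8/9 ÷ 16 tbsp/cup × 240 g/cup ≈ 13 g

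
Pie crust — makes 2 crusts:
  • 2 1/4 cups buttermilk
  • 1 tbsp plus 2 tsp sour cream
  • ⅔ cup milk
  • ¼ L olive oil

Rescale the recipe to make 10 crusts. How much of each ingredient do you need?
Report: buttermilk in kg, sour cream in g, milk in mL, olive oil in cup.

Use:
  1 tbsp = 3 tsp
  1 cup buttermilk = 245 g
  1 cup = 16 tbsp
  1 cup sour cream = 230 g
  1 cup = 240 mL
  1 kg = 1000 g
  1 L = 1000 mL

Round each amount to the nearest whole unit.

Scaling factor: 10/2 = 5.
buttermilk: 2.25 cup × 5 × 245 g/cup ÷ 1000 g/kg ≈ 3 kg
sour cream: (1 tbsp + 2 tsp = 5/3 tbsp) × 5 ÷ 16 tbsp/cup × 230 g/cup ≈ 120 g
milk: 2/3 cup × 5 × 240 mL/cup = 800 mL
olive oil: 0.25 L × 5 × 1000 mL/L ÷ 240 mL/cup ≈ 5 cup

buttermilk: 3 kg; sour cream: 120 g; milk: 800 mL; olive oil: 5 cup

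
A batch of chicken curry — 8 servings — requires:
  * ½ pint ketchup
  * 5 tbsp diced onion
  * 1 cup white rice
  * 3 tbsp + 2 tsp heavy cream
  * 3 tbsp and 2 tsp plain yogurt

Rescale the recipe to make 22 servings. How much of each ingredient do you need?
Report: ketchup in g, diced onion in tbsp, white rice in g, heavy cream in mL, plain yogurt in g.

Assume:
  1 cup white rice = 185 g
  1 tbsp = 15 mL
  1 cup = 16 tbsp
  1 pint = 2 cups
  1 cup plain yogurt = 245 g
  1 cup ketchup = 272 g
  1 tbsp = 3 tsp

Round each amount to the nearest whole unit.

ketchup: 748 g; diced onion: 14 tbsp; white rice: 509 g; heavy cream: 151 mL; plain yogurt: 154 g

Scaling factor: 22/8 = 11/4 = 2.75.
ketchup: 0.5 pint × 11/4 × 2 cup/pint × 272 g/cup = 748 g
diced onion: 5 tbsp × 11/4 ≈ 14 tbsp
white rice: 1 cup × 11/4 × 185 g/cup ≈ 509 g
heavy cream: (3 tbsp + 2 tsp = 11/3 tbsp) × 11/4 × 15 mL/tbsp ≈ 151 mL
plain yogurt: (3 tbsp + 2 tsp = 11/3 tbsp) × 11/4 ÷ 16 tbsp/cup × 245 g/cup ≈ 154 g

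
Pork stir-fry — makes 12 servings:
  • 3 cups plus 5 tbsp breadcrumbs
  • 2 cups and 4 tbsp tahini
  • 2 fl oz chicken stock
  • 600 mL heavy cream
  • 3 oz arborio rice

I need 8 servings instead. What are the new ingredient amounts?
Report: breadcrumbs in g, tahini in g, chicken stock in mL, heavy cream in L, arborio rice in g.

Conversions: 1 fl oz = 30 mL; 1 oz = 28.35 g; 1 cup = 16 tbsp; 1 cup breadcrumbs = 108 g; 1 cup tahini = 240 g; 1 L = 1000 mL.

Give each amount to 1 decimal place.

breadcrumbs: 238.5 g; tahini: 360.0 g; chicken stock: 40.0 mL; heavy cream: 0.4 L; arborio rice: 56.7 g

Scaling factor: 8/12 = 2/3.
breadcrumbs: (3 cup + 5 tbsp = 3.3125 cup) × 2/3 × 108 g/cup = 238.5 g
tahini: (2 cup + 4 tbsp = 2.25 cup) × 2/3 × 240 g/cup = 360.0 g
chicken stock: 2 fl oz × 2/3 × 30 mL/fl oz = 40.0 mL
heavy cream: 600 mL × 2/3 ÷ 1000 mL/L = 0.4 L
arborio rice: 3 oz × 2/3 × 28.35 g/oz = 56.7 g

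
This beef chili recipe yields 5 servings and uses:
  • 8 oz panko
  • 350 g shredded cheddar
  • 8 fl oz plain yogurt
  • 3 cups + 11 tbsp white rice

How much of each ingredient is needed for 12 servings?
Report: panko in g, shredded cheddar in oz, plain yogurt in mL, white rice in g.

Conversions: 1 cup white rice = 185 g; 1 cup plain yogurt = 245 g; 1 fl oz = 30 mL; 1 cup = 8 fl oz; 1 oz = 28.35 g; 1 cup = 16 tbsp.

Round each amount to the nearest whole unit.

panko: 544 g; shredded cheddar: 30 oz; plain yogurt: 576 mL; white rice: 1637 g

Scaling factor: 12/5 = 2.4.
panko: 8 oz × 12/5 × 28.35 g/oz ≈ 544 g
shredded cheddar: 350 g × 12/5 ÷ 28.35 g/oz ≈ 30 oz
plain yogurt: 8 fl oz × 12/5 × 30 mL/fl oz = 576 mL
white rice: (3 cup + 11 tbsp = 3.6875 cup) × 12/5 × 185 g/cup ≈ 1637 g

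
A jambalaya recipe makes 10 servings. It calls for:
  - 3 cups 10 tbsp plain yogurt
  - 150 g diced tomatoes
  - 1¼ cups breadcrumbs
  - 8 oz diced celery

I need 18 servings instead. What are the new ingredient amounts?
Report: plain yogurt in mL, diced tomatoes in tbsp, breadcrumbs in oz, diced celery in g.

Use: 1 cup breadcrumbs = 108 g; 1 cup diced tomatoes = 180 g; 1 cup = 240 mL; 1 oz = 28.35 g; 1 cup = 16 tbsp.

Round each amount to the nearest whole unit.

Scaling factor: 18/10 = 9/5 = 1.8.
plain yogurt: (3 cup + 10 tbsp = 3.625 cup) × 9/5 × 240 mL/cup = 1566 mL
diced tomatoes: 150 g × 9/5 ÷ 180 g/cup × 16 tbsp/cup = 24 tbsp
breadcrumbs: 1.25 cup × 9/5 × 108 g/cup ÷ 28.35 g/oz ≈ 9 oz
diced celery: 8 oz × 9/5 × 28.35 g/oz ≈ 408 g

plain yogurt: 1566 mL; diced tomatoes: 24 tbsp; breadcrumbs: 9 oz; diced celery: 408 g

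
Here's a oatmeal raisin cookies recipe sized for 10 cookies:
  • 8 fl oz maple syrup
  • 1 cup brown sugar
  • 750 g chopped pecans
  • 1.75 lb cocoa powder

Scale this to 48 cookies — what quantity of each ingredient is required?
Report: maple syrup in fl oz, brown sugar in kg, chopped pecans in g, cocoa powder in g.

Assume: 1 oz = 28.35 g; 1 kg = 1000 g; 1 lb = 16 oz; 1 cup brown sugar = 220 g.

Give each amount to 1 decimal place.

maple syrup: 38.4 fl oz; brown sugar: 1.1 kg; chopped pecans: 3600.0 g; cocoa powder: 3810.2 g

Scaling factor: 48/10 = 24/5 = 4.8.
maple syrup: 8 fl oz × 24/5 = 38.4 fl oz
brown sugar: 1 cup × 24/5 × 220 g/cup ÷ 1000 g/kg ≈ 1.1 kg
chopped pecans: 750 g × 24/5 = 3600.0 g
cocoa powder: 1.75 lb × 24/5 × 16 oz/lb × 28.35 g/oz ≈ 3810.2 g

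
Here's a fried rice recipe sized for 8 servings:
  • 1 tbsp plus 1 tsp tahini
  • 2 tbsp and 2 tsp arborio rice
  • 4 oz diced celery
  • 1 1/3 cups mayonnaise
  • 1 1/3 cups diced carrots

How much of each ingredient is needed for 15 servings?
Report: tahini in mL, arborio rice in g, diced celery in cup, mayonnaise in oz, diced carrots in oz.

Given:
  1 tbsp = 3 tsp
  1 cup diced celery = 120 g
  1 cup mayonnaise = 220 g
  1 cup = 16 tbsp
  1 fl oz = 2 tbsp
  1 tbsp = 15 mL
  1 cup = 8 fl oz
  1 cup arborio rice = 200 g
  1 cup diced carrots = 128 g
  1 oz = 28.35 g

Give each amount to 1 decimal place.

Scaling factor: 15/8 = 1.875.
tahini: (1 tbsp + 1 tsp = 4/3 tbsp) × 15/8 × 15 mL/tbsp = 37.5 mL
arborio rice: (2 tbsp + 2 tsp = 8/3 tbsp) × 15/8 ÷ 16 tbsp/cup × 200 g/cup = 62.5 g
diced celery: 4 oz × 15/8 × 28.35 g/oz ÷ 120 g/cup ≈ 1.8 cup
mayonnaise: 4/3 cup × 15/8 × 220 g/cup ÷ 28.35 g/oz ≈ 19.4 oz
diced carrots: 4/3 cup × 15/8 × 128 g/cup ÷ 28.35 g/oz ≈ 11.3 oz

tahini: 37.5 mL; arborio rice: 62.5 g; diced celery: 1.8 cup; mayonnaise: 19.4 oz; diced carrots: 11.3 oz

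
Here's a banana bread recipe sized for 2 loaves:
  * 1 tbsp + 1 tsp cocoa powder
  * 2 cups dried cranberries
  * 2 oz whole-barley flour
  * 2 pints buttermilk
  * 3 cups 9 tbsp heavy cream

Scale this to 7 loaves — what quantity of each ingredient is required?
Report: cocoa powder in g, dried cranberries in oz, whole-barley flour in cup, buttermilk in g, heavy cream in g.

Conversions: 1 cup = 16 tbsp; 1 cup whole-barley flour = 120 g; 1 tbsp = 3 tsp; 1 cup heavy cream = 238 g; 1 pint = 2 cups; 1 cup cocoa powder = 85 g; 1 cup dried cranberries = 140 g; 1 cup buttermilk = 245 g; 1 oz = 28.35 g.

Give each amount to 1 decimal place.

Scaling factor: 7/2 = 3.5.
cocoa powder: (1 tbsp + 1 tsp = 4/3 tbsp) × 7/2 ÷ 16 tbsp/cup × 85 g/cup ≈ 24.8 g
dried cranberries: 2 cup × 7/2 × 140 g/cup ÷ 28.35 g/oz ≈ 34.6 oz
whole-barley flour: 2 oz × 7/2 × 28.35 g/oz ÷ 120 g/cup ≈ 1.7 cup
buttermilk: 2 pint × 7/2 × 2 cup/pint × 245 g/cup = 3430.0 g
heavy cream: (3 cup + 9 tbsp = 3.5625 cup) × 7/2 × 238 g/cup ≈ 2967.6 g

cocoa powder: 24.8 g; dried cranberries: 34.6 oz; whole-barley flour: 1.7 cup; buttermilk: 3430.0 g; heavy cream: 2967.6 g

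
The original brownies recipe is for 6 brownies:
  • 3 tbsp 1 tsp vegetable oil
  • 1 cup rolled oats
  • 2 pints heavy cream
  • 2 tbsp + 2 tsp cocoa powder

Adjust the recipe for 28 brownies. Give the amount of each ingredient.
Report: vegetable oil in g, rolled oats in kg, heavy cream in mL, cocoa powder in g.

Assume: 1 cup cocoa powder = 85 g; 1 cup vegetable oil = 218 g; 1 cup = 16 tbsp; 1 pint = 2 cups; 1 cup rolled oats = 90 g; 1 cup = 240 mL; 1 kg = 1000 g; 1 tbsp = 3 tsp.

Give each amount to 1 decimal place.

Scaling factor: 28/6 = 14/3.
vegetable oil: (3 tbsp + 1 tsp = 10/3 tbsp) × 14/3 ÷ 16 tbsp/cup × 218 g/cup ≈ 211.9 g
rolled oats: 1 cup × 14/3 × 90 g/cup ÷ 1000 g/kg ≈ 0.4 kg
heavy cream: 2 pint × 14/3 × 2 cup/pint × 240 mL/cup = 4480.0 mL
cocoa powder: (2 tbsp + 2 tsp = 8/3 tbsp) × 14/3 ÷ 16 tbsp/cup × 85 g/cup ≈ 66.1 g

vegetable oil: 211.9 g; rolled oats: 0.4 kg; heavy cream: 4480.0 mL; cocoa powder: 66.1 g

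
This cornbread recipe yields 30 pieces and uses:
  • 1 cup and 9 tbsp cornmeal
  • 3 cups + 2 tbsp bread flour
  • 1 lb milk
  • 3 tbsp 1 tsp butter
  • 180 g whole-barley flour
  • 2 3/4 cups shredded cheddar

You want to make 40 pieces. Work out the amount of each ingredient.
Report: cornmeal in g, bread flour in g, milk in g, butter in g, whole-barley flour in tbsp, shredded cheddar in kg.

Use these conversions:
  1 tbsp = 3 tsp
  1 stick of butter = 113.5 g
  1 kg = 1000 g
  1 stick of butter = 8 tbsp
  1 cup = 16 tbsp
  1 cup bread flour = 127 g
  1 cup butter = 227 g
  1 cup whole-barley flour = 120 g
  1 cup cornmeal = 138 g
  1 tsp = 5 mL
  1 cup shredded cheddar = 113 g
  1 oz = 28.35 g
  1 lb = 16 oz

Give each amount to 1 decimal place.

Scaling factor: 40/30 = 4/3.
cornmeal: (1 cup + 9 tbsp = 1.5625 cup) × 4/3 × 138 g/cup = 287.5 g
bread flour: (3 cup + 2 tbsp = 3.125 cup) × 4/3 × 127 g/cup ≈ 529.2 g
milk: 1 lb × 4/3 × 16 oz/lb × 28.35 g/oz = 604.8 g
butter: (3 tbsp + 1 tsp = 10/3 tbsp) × 4/3 ÷ 8 tbsp/stick × 113.5 g/stick ≈ 63.1 g
whole-barley flour: 180 g × 4/3 ÷ 120 g/cup × 16 tbsp/cup = 32.0 tbsp
shredded cheddar: 2.75 cup × 4/3 × 113 g/cup ÷ 1000 g/kg ≈ 0.4 kg

cornmeal: 287.5 g; bread flour: 529.2 g; milk: 604.8 g; butter: 63.1 g; whole-barley flour: 32.0 tbsp; shredded cheddar: 0.4 kg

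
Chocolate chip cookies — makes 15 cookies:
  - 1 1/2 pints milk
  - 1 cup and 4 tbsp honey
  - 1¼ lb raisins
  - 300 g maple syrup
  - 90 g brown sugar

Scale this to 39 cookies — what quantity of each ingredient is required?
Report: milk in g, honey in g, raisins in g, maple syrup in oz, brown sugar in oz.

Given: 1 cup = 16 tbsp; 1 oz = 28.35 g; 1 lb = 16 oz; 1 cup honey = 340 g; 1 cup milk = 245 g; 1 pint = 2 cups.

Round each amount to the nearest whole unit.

milk: 1911 g; honey: 1105 g; raisins: 1474 g; maple syrup: 28 oz; brown sugar: 8 oz

Scaling factor: 39/15 = 13/5 = 2.6.
milk: 1.5 pint × 13/5 × 2 cup/pint × 245 g/cup = 1911 g
honey: (1 cup + 4 tbsp = 1.25 cup) × 13/5 × 340 g/cup = 1105 g
raisins: 1.25 lb × 13/5 × 16 oz/lb × 28.35 g/oz ≈ 1474 g
maple syrup: 300 g × 13/5 ÷ 28.35 g/oz ≈ 28 oz
brown sugar: 90 g × 13/5 ÷ 28.35 g/oz ≈ 8 oz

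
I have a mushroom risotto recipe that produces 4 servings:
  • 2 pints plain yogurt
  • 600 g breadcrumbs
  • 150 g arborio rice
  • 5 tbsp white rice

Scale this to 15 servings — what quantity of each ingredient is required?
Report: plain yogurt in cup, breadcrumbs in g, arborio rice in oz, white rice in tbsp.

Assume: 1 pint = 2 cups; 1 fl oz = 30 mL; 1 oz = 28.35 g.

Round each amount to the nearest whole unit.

plain yogurt: 15 cup; breadcrumbs: 2250 g; arborio rice: 20 oz; white rice: 19 tbsp

Scaling factor: 15/4 = 3.75.
plain yogurt: 2 pint × 15/4 × 2 cup/pint = 15 cup
breadcrumbs: 600 g × 15/4 = 2250 g
arborio rice: 150 g × 15/4 ÷ 28.35 g/oz ≈ 20 oz
white rice: 5 tbsp × 15/4 ≈ 19 tbsp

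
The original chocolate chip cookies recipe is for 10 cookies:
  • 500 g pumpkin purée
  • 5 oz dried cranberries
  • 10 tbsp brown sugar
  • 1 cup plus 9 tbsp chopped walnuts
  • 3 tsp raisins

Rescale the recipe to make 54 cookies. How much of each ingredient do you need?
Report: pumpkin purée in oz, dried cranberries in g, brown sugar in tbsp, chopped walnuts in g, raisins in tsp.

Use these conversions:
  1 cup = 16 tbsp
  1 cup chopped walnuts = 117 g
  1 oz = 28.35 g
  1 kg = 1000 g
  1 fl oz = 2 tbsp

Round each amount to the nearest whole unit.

pumpkin purée: 95 oz; dried cranberries: 765 g; brown sugar: 54 tbsp; chopped walnuts: 987 g; raisins: 16 tsp

Scaling factor: 54/10 = 27/5 = 5.4.
pumpkin purée: 500 g × 27/5 ÷ 28.35 g/oz ≈ 95 oz
dried cranberries: 5 oz × 27/5 × 28.35 g/oz ≈ 765 g
brown sugar: 10 tbsp × 27/5 = 54 tbsp
chopped walnuts: (1 cup + 9 tbsp = 1.5625 cup) × 27/5 × 117 g/cup ≈ 987 g
raisins: 3 tsp × 27/5 ≈ 16 tsp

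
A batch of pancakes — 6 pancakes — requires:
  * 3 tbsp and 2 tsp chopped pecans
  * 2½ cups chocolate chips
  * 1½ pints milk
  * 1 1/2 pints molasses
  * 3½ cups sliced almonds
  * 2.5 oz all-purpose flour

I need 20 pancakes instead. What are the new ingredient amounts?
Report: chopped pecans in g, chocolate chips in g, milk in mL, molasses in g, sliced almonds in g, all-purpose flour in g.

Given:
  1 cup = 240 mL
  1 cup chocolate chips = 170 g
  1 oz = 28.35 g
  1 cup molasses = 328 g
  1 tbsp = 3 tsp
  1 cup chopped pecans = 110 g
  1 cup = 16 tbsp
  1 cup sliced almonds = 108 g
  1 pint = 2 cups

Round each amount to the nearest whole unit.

Scaling factor: 20/6 = 10/3.
chopped pecans: (3 tbsp + 2 tsp = 11/3 tbsp) × 10/3 ÷ 16 tbsp/cup × 110 g/cup ≈ 84 g
chocolate chips: 2.5 cup × 10/3 × 170 g/cup ≈ 1417 g
milk: 1.5 pint × 10/3 × 2 cup/pint × 240 mL/cup = 2400 mL
molasses: 1.5 pint × 10/3 × 2 cup/pint × 328 g/cup = 3280 g
sliced almonds: 3.5 cup × 10/3 × 108 g/cup = 1260 g
all-purpose flour: 2.5 oz × 10/3 × 28.35 g/oz ≈ 236 g

chopped pecans: 84 g; chocolate chips: 1417 g; milk: 2400 mL; molasses: 3280 g; sliced almonds: 1260 g; all-purpose flour: 236 g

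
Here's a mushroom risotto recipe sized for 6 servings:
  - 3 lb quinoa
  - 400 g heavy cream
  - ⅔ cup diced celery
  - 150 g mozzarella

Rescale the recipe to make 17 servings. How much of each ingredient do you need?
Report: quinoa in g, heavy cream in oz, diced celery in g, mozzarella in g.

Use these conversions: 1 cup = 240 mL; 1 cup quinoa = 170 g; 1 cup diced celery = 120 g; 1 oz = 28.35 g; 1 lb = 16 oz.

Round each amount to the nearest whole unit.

quinoa: 3856 g; heavy cream: 40 oz; diced celery: 227 g; mozzarella: 425 g

Scaling factor: 17/6.
quinoa: 3 lb × 17/6 × 16 oz/lb × 28.35 g/oz ≈ 3856 g
heavy cream: 400 g × 17/6 ÷ 28.35 g/oz ≈ 40 oz
diced celery: 2/3 cup × 17/6 × 120 g/cup ≈ 227 g
mozzarella: 150 g × 17/6 = 425 g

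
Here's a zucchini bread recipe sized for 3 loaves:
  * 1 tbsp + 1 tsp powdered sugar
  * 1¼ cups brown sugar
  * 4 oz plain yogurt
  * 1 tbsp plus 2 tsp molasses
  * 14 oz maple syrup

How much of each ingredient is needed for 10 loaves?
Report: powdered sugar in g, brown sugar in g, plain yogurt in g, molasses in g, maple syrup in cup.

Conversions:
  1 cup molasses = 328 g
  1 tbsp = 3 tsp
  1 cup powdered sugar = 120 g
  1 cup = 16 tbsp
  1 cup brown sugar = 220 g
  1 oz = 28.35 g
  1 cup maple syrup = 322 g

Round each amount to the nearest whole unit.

powdered sugar: 33 g; brown sugar: 917 g; plain yogurt: 378 g; molasses: 114 g; maple syrup: 4 cup

Scaling factor: 10/3.
powdered sugar: (1 tbsp + 1 tsp = 4/3 tbsp) × 10/3 ÷ 16 tbsp/cup × 120 g/cup ≈ 33 g
brown sugar: 1.25 cup × 10/3 × 220 g/cup ≈ 917 g
plain yogurt: 4 oz × 10/3 × 28.35 g/oz = 378 g
molasses: (1 tbsp + 2 tsp = 5/3 tbsp) × 10/3 ÷ 16 tbsp/cup × 328 g/cup ≈ 114 g
maple syrup: 14 oz × 10/3 × 28.35 g/oz ÷ 322 g/cup ≈ 4 cup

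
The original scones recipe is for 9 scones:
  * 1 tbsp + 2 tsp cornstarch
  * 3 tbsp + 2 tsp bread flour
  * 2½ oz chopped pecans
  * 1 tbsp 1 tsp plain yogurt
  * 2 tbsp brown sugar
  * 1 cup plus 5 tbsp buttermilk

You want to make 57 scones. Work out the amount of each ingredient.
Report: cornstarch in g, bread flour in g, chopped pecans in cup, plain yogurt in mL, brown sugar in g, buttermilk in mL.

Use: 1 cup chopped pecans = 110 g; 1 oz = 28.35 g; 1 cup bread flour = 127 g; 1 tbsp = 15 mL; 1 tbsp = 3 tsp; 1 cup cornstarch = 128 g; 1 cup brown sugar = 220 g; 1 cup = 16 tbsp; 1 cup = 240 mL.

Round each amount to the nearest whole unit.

Scaling factor: 57/9 = 19/3.
cornstarch: (1 tbsp + 2 tsp = 5/3 tbsp) × 19/3 ÷ 16 tbsp/cup × 128 g/cup ≈ 84 g
bread flour: (3 tbsp + 2 tsp = 11/3 tbsp) × 19/3 ÷ 16 tbsp/cup × 127 g/cup ≈ 184 g
chopped pecans: 2.5 oz × 19/3 × 28.35 g/oz ÷ 110 g/cup ≈ 4 cup
plain yogurt: (1 tbsp + 1 tsp = 4/3 tbsp) × 19/3 × 15 mL/tbsp ≈ 127 mL
brown sugar: 2 tbsp × 19/3 ÷ 16 tbsp/cup × 220 g/cup ≈ 174 g
buttermilk: (1 cup + 5 tbsp = 1.3125 cup) × 19/3 × 240 mL/cup = 1995 mL

cornstarch: 84 g; bread flour: 184 g; chopped pecans: 4 cup; plain yogurt: 127 mL; brown sugar: 174 g; buttermilk: 1995 mL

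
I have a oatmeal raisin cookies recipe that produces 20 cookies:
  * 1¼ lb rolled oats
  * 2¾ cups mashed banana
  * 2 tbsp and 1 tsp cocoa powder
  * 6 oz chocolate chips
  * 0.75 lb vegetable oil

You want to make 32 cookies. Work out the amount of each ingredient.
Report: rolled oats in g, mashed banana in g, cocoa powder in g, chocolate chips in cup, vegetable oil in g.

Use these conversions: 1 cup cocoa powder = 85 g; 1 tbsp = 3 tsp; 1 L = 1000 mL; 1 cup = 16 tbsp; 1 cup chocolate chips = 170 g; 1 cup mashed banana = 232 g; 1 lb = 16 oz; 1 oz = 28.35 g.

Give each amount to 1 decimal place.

Scaling factor: 32/20 = 8/5 = 1.6.
rolled oats: 1.25 lb × 8/5 × 16 oz/lb × 28.35 g/oz = 907.2 g
mashed banana: 2.75 cup × 8/5 × 232 g/cup = 1020.8 g
cocoa powder: (2 tbsp + 1 tsp = 7/3 tbsp) × 8/5 ÷ 16 tbsp/cup × 85 g/cup ≈ 19.8 g
chocolate chips: 6 oz × 8/5 × 28.35 g/oz ÷ 170 g/cup ≈ 1.6 cup
vegetable oil: 0.75 lb × 8/5 × 16 oz/lb × 28.35 g/oz ≈ 544.3 g

rolled oats: 907.2 g; mashed banana: 1020.8 g; cocoa powder: 19.8 g; chocolate chips: 1.6 cup; vegetable oil: 544.3 g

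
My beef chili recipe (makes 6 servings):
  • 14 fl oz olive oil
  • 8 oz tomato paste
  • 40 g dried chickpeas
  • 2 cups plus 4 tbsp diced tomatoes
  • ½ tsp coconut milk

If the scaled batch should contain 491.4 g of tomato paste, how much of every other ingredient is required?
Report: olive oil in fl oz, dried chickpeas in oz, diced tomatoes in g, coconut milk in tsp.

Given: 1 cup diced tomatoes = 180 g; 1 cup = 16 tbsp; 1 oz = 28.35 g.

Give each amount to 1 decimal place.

The original recipe has 226.8 g of tomato paste, so the scaling factor is 491.4 ÷ 226.8 = 13/6.
olive oil: 14 fl oz × 13/6 ≈ 30.3 fl oz
dried chickpeas: 40 g × 13/6 ÷ 28.35 g/oz ≈ 3.1 oz
diced tomatoes: (2 cup + 4 tbsp = 2.25 cup) × 13/6 × 180 g/cup = 877.5 g
coconut milk: 0.5 tsp × 13/6 ≈ 1.1 tsp

olive oil: 30.3 fl oz; dried chickpeas: 3.1 oz; diced tomatoes: 877.5 g; coconut milk: 1.1 tsp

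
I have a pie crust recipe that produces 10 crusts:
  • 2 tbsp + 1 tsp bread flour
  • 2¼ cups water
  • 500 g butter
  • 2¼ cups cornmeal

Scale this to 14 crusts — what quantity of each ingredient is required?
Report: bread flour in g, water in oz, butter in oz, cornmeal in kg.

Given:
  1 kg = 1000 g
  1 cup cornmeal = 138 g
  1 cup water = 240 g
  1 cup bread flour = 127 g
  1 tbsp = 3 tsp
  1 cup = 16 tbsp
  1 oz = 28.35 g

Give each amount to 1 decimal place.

bread flour: 25.9 g; water: 26.7 oz; butter: 24.7 oz; cornmeal: 0.4 kg

Scaling factor: 14/10 = 7/5 = 1.4.
bread flour: (2 tbsp + 1 tsp = 7/3 tbsp) × 7/5 ÷ 16 tbsp/cup × 127 g/cup ≈ 25.9 g
water: 2.25 cup × 7/5 × 240 g/cup ÷ 28.35 g/oz ≈ 26.7 oz
butter: 500 g × 7/5 ÷ 28.35 g/oz ≈ 24.7 oz
cornmeal: 2.25 cup × 7/5 × 138 g/cup ÷ 1000 g/kg ≈ 0.4 kg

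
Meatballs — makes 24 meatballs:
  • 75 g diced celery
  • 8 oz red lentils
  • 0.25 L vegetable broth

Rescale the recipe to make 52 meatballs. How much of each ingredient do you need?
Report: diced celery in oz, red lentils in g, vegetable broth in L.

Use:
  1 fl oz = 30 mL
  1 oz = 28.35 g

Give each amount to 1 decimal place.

Scaling factor: 52/24 = 13/6.
diced celery: 75 g × 13/6 ÷ 28.35 g/oz ≈ 5.7 oz
red lentils: 8 oz × 13/6 × 28.35 g/oz = 491.4 g
vegetable broth: 0.25 L × 13/6 ≈ 0.5 L

diced celery: 5.7 oz; red lentils: 491.4 g; vegetable broth: 0.5 L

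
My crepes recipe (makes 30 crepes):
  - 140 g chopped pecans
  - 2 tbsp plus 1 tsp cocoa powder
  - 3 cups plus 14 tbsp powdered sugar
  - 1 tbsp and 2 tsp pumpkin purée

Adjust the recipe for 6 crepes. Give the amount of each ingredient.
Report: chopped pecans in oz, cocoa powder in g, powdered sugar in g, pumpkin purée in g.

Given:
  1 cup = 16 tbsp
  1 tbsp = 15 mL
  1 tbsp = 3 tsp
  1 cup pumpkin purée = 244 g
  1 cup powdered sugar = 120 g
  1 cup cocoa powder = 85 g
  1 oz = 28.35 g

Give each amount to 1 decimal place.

Scaling factor: 6/30 = 1/5 = 0.2.
chopped pecans: 140 g × 1/5 ÷ 28.35 g/oz ≈ 1.0 oz
cocoa powder: (2 tbsp + 1 tsp = 7/3 tbsp) × 1/5 ÷ 16 tbsp/cup × 85 g/cup ≈ 2.5 g
powdered sugar: (3 cup + 14 tbsp = 3.875 cup) × 1/5 × 120 g/cup = 93.0 g
pumpkin purée: (1 tbsp + 2 tsp = 5/3 tbsp) × 1/5 ÷ 16 tbsp/cup × 244 g/cup ≈ 5.1 g

chopped pecans: 1.0 oz; cocoa powder: 2.5 g; powdered sugar: 93.0 g; pumpkin purée: 5.1 g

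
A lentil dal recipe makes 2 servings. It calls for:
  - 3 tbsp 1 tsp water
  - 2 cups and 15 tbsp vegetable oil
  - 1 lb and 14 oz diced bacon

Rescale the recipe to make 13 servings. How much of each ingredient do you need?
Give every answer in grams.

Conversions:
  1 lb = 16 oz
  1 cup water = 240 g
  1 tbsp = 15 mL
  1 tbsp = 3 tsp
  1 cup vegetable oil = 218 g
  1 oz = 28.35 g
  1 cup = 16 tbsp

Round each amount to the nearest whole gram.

Scaling factor: 13/2 = 6.5.
water: (3 tbsp + 1 tsp = 10/3 tbsp) × 13/2 ÷ 16 tbsp/cup × 240 g/cup = 325 g
vegetable oil: (2 cup + 15 tbsp = 2.9375 cup) × 13/2 × 218 g/cup ≈ 4162 g
diced bacon: (1 lb + 14 oz = 1.875 lb) × 13/2 × 16 oz/lb × 28.35 g/oz ≈ 5528 g

water: 325 g; vegetable oil: 4162 g; diced bacon: 5528 g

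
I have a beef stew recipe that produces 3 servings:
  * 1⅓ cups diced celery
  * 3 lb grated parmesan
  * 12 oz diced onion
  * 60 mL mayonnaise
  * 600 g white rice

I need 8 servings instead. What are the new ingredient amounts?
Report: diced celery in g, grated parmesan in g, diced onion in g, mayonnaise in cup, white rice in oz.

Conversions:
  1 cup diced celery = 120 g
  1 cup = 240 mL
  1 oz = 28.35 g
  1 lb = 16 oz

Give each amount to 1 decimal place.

Scaling factor: 8/3.
diced celery: 4/3 cup × 8/3 × 120 g/cup ≈ 426.7 g
grated parmesan: 3 lb × 8/3 × 16 oz/lb × 28.35 g/oz = 3628.8 g
diced onion: 12 oz × 8/3 × 28.35 g/oz = 907.2 g
mayonnaise: 60 mL × 8/3 ÷ 240 mL/cup ≈ 0.7 cup
white rice: 600 g × 8/3 ÷ 28.35 g/oz ≈ 56.4 oz

diced celery: 426.7 g; grated parmesan: 3628.8 g; diced onion: 907.2 g; mayonnaise: 0.7 cup; white rice: 56.4 oz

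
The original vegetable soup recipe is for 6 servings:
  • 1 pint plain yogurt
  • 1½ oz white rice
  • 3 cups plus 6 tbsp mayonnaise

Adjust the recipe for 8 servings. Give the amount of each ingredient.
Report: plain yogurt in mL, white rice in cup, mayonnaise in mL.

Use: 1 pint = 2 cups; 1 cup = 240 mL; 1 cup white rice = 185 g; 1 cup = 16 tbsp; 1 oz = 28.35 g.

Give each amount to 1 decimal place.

plain yogurt: 640.0 mL; white rice: 0.3 cup; mayonnaise: 1080.0 mL

Scaling factor: 8/6 = 4/3.
plain yogurt: 1 pint × 4/3 × 2 cup/pint × 240 mL/cup = 640.0 mL
white rice: 1.5 oz × 4/3 × 28.35 g/oz ÷ 185 g/cup ≈ 0.3 cup
mayonnaise: (3 cup + 6 tbsp = 3.375 cup) × 4/3 × 240 mL/cup = 1080.0 mL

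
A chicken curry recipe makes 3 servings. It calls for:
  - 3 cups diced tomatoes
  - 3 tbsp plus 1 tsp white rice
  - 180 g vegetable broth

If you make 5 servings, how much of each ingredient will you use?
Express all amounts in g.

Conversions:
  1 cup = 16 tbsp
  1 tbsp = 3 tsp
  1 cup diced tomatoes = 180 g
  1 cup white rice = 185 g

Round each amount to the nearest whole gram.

Scaling factor: 5/3.
diced tomatoes: 3 cup × 5/3 × 180 g/cup = 900 g
white rice: (3 tbsp + 1 tsp = 10/3 tbsp) × 5/3 ÷ 16 tbsp/cup × 185 g/cup ≈ 64 g
vegetable broth: 180 g × 5/3 = 300 g

diced tomatoes: 900 g; white rice: 64 g; vegetable broth: 300 g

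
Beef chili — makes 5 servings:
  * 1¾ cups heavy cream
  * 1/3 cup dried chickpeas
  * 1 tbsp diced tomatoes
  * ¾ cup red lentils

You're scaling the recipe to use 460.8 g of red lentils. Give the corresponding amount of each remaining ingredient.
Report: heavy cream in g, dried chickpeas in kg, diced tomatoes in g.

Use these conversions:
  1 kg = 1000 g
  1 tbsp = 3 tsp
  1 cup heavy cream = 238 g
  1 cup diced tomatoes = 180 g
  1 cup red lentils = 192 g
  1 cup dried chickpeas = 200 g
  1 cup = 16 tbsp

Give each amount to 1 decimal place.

heavy cream: 1332.8 g; dried chickpeas: 0.2 kg; diced tomatoes: 36.0 g

The original recipe has 144 g of red lentils, so the scaling factor is 460.8 ÷ 144 = 16/5 = 3.2.
heavy cream: 1.75 cup × 16/5 × 238 g/cup = 1332.8 g
dried chickpeas: 1/3 cup × 16/5 × 200 g/cup ÷ 1000 g/kg ≈ 0.2 kg
diced tomatoes: 1 tbsp × 16/5 ÷ 16 tbsp/cup × 180 g/cup = 36.0 g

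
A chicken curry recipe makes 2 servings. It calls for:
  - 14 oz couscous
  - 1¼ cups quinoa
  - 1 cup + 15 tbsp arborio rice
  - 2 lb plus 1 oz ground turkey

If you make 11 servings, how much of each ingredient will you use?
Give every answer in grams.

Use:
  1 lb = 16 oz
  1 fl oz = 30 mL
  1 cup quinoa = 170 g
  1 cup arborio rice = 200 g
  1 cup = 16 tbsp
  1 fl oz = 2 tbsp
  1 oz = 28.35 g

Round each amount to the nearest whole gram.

Scaling factor: 11/2 = 5.5.
couscous: 14 oz × 11/2 × 28.35 g/oz ≈ 2183 g
quinoa: 1.25 cup × 11/2 × 170 g/cup ≈ 1169 g
arborio rice: (1 cup + 15 tbsp = 1.9375 cup) × 11/2 × 200 g/cup ≈ 2131 g
ground turkey: (2 lb + 1 oz = 2.0625 lb) × 11/2 × 16 oz/lb × 28.35 g/oz ≈ 5146 g

couscous: 2183 g; quinoa: 1169 g; arborio rice: 2131 g; ground turkey: 5146 g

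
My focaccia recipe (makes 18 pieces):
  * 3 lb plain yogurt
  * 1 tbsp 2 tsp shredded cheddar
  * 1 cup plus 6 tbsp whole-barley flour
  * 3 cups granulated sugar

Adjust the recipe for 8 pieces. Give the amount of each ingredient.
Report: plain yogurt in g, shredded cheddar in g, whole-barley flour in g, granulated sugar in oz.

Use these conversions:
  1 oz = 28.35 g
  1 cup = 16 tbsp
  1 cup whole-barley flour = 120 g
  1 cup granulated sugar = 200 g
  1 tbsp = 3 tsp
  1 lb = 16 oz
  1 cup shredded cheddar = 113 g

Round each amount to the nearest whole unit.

Scaling factor: 8/18 = 4/9.
plain yogurt: 3 lb × 4/9 × 16 oz/lb × 28.35 g/oz ≈ 605 g
shredded cheddar: (1 tbsp + 2 tsp = 5/3 tbsp) × 4/9 ÷ 16 tbsp/cup × 113 g/cup ≈ 5 g
whole-barley flour: (1 cup + 6 tbsp = 1.375 cup) × 4/9 × 120 g/cup ≈ 73 g
granulated sugar: 3 cup × 4/9 × 200 g/cup ÷ 28.35 g/oz ≈ 9 oz

plain yogurt: 605 g; shredded cheddar: 5 g; whole-barley flour: 73 g; granulated sugar: 9 oz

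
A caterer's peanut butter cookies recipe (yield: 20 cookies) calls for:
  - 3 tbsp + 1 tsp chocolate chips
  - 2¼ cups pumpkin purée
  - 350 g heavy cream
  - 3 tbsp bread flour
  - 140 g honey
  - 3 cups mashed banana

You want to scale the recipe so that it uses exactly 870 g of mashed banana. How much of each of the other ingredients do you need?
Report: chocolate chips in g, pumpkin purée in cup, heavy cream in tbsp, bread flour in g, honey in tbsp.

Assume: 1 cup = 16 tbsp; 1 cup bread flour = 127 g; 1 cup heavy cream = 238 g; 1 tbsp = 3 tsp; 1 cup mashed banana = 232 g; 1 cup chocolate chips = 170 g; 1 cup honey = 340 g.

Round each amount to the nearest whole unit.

The original recipe has 696 g of mashed banana, so the scaling factor is 870 ÷ 696 = 5/4 = 1.25.
chocolate chips: (3 tbsp + 1 tsp = 10/3 tbsp) × 5/4 ÷ 16 tbsp/cup × 170 g/cup ≈ 44 g
pumpkin purée: 2.25 cup × 5/4 ≈ 3 cup
heavy cream: 350 g × 5/4 ÷ 238 g/cup × 16 tbsp/cup ≈ 29 tbsp
bread flour: 3 tbsp × 5/4 ÷ 16 tbsp/cup × 127 g/cup ≈ 30 g
honey: 140 g × 5/4 ÷ 340 g/cup × 16 tbsp/cup ≈ 8 tbsp

chocolate chips: 44 g; pumpkin purée: 3 cup; heavy cream: 29 tbsp; bread flour: 30 g; honey: 8 tbsp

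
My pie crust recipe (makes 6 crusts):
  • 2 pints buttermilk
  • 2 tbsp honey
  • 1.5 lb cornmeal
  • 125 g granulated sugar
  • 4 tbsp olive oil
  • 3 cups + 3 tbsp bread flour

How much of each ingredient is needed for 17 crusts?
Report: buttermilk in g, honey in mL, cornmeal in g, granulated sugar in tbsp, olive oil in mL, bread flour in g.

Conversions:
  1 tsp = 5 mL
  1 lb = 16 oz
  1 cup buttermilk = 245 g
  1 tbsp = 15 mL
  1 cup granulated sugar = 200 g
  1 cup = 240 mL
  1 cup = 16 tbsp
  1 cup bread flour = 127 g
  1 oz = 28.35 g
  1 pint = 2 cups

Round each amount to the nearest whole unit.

Scaling factor: 17/6.
buttermilk: 2 pint × 17/6 × 2 cup/pint × 245 g/cup ≈ 2777 g
honey: 2 tbsp × 17/6 × 15 mL/tbsp = 85 mL
cornmeal: 1.5 lb × 17/6 × 16 oz/lb × 28.35 g/oz ≈ 1928 g
granulated sugar: 125 g × 17/6 ÷ 200 g/cup × 16 tbsp/cup ≈ 28 tbsp
olive oil: 4 tbsp × 17/6 × 15 mL/tbsp = 170 mL
bread flour: (3 cup + 3 tbsp = 3.1875 cup) × 17/6 × 127 g/cup ≈ 1147 g

buttermilk: 2777 g; honey: 85 mL; cornmeal: 1928 g; granulated sugar: 28 tbsp; olive oil: 170 mL; bread flour: 1147 g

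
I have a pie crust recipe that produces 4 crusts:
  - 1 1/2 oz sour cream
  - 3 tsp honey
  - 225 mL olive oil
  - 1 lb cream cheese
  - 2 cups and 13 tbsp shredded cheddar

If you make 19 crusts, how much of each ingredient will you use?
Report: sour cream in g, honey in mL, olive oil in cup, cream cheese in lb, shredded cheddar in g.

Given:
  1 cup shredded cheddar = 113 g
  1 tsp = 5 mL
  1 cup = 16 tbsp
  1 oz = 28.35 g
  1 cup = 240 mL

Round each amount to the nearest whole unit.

Scaling factor: 19/4 = 4.75.
sour cream: 1.5 oz × 19/4 × 28.35 g/oz ≈ 202 g
honey: 3 tsp × 19/4 × 5 mL/tsp ≈ 71 mL
olive oil: 225 mL × 19/4 ÷ 240 mL/cup ≈ 4 cup
cream cheese: 1 lb × 19/4 ≈ 5 lb
shredded cheddar: (2 cup + 13 tbsp = 2.8125 cup) × 19/4 × 113 g/cup ≈ 1510 g

sour cream: 202 g; honey: 71 mL; olive oil: 4 cup; cream cheese: 5 lb; shredded cheddar: 1510 g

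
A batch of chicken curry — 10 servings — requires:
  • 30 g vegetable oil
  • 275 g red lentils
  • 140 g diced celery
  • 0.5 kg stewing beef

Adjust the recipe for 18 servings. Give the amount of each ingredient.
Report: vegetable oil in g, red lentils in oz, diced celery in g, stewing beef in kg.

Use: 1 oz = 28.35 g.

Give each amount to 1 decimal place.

Scaling factor: 18/10 = 9/5 = 1.8.
vegetable oil: 30 g × 9/5 = 54.0 g
red lentils: 275 g × 9/5 ÷ 28.35 g/oz ≈ 17.5 oz
diced celery: 140 g × 9/5 = 252.0 g
stewing beef: 0.5 kg × 9/5 = 0.9 kg

vegetable oil: 54.0 g; red lentils: 17.5 oz; diced celery: 252.0 g; stewing beef: 0.9 kg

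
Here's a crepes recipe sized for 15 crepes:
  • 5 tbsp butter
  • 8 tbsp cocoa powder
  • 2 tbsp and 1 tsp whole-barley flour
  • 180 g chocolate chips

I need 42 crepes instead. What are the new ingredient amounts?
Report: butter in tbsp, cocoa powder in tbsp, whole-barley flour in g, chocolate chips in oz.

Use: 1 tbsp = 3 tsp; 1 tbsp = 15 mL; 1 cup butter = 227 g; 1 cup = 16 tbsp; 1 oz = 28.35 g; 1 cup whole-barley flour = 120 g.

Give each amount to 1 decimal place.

butter: 14.0 tbsp; cocoa powder: 22.4 tbsp; whole-barley flour: 49.0 g; chocolate chips: 17.8 oz

Scaling factor: 42/15 = 14/5 = 2.8.
butter: 5 tbsp × 14/5 = 14.0 tbsp
cocoa powder: 8 tbsp × 14/5 = 22.4 tbsp
whole-barley flour: (2 tbsp + 1 tsp = 7/3 tbsp) × 14/5 ÷ 16 tbsp/cup × 120 g/cup = 49.0 g
chocolate chips: 180 g × 14/5 ÷ 28.35 g/oz ≈ 17.8 oz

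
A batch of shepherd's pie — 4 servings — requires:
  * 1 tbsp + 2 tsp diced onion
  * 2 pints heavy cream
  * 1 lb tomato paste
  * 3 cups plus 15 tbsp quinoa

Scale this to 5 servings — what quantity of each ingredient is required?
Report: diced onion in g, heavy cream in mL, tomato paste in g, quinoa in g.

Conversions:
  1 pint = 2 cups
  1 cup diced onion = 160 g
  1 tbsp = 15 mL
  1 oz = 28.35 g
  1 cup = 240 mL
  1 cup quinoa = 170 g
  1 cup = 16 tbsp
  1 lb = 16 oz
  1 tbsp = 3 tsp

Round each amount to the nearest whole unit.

diced onion: 21 g; heavy cream: 1200 mL; tomato paste: 567 g; quinoa: 837 g

Scaling factor: 5/4 = 1.25.
diced onion: (1 tbsp + 2 tsp = 5/3 tbsp) × 5/4 ÷ 16 tbsp/cup × 160 g/cup ≈ 21 g
heavy cream: 2 pint × 5/4 × 2 cup/pint × 240 mL/cup = 1200 mL
tomato paste: 1 lb × 5/4 × 16 oz/lb × 28.35 g/oz = 567 g
quinoa: (3 cup + 15 tbsp = 3.9375 cup) × 5/4 × 170 g/cup ≈ 837 g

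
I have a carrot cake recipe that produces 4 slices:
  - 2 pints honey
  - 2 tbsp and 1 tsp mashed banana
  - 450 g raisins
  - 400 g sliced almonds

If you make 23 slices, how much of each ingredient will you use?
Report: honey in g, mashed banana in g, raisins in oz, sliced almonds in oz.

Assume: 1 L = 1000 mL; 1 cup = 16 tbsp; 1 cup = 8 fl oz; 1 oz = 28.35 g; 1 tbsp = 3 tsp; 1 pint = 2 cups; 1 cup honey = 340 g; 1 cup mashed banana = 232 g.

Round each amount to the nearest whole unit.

Scaling factor: 23/4 = 5.75.
honey: 2 pint × 23/4 × 2 cup/pint × 340 g/cup = 7820 g
mashed banana: (2 tbsp + 1 tsp = 7/3 tbsp) × 23/4 ÷ 16 tbsp/cup × 232 g/cup ≈ 195 g
raisins: 450 g × 23/4 ÷ 28.35 g/oz ≈ 91 oz
sliced almonds: 400 g × 23/4 ÷ 28.35 g/oz ≈ 81 oz

honey: 7820 g; mashed banana: 195 g; raisins: 91 oz; sliced almonds: 81 oz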